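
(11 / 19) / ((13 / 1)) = 0.04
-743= -743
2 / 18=1 / 9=0.11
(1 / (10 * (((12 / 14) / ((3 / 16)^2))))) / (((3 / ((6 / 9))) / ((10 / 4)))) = 0.00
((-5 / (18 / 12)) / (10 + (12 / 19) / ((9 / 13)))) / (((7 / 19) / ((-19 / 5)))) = 6859 / 2177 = 3.15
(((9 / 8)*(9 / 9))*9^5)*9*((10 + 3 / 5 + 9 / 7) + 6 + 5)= 3831158169 / 280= 13682707.75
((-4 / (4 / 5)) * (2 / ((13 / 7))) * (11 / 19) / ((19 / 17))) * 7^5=-220003630 / 4693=-46879.10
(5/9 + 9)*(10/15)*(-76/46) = -6536/621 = -10.52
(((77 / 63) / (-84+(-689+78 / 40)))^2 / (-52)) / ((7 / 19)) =-229900 / 1752877173411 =-0.00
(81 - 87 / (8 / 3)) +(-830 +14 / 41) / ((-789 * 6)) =37693253 / 776376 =48.55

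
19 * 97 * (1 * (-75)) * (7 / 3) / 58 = -322525 / 58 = -5560.78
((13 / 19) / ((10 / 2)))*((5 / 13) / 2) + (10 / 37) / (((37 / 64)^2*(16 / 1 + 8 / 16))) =4784509 / 63518862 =0.08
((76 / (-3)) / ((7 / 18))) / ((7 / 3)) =-1368 / 49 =-27.92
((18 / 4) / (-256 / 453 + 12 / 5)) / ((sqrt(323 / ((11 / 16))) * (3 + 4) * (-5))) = -4077 * sqrt(3553) / 75173728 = -0.00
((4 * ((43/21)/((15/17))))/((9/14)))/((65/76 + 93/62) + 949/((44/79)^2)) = 215112832/45610333335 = 0.00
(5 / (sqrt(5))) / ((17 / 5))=0.66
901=901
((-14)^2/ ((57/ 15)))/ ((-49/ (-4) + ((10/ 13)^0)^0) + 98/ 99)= 388080/ 107141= 3.62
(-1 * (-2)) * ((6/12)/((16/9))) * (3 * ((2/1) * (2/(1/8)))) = 54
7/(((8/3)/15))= 315/8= 39.38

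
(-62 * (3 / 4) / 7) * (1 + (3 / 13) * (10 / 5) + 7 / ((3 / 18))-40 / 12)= -48515 / 182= -266.57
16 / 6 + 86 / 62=377 / 93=4.05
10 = 10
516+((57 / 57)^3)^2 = 517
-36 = -36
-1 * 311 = -311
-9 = -9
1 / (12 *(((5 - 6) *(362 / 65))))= -65 / 4344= -0.01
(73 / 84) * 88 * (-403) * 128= -3944947.81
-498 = -498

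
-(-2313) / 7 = 2313 / 7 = 330.43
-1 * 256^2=-65536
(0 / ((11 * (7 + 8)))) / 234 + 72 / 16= 9 / 2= 4.50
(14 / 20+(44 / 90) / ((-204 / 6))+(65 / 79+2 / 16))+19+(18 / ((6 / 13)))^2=745348919 / 483480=1541.63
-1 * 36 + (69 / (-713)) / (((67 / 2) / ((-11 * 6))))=-74376 / 2077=-35.81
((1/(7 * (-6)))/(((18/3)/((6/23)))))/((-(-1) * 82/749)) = -107/11316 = -0.01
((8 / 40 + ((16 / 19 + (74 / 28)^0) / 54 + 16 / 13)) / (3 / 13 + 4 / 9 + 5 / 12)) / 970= 97693 / 70632975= 0.00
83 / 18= 4.61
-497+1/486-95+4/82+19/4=-587.20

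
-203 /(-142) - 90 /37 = -5269 /5254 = -1.00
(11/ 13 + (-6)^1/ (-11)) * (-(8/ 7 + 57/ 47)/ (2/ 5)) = -771125/ 94094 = -8.20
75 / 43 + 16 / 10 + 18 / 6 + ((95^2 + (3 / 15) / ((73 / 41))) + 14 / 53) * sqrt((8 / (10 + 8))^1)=5010360012 / 831835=6023.26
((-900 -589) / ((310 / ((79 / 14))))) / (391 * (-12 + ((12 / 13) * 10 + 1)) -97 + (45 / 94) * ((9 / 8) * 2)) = 143745082 / 4177509315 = 0.03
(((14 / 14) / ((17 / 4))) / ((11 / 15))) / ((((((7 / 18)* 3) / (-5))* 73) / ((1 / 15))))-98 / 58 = -4685773 / 2771153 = -1.69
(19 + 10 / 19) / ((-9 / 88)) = -32648 / 171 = -190.92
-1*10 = -10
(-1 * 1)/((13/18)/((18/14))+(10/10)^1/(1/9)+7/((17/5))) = -2754/32003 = -0.09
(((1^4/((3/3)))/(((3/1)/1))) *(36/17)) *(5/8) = 15/34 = 0.44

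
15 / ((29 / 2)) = 30 / 29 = 1.03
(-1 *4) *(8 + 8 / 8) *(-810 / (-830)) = -2916 / 83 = -35.13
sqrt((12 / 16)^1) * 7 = 7 * sqrt(3) / 2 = 6.06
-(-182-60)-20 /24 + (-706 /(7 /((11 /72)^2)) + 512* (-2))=-14246441 /18144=-785.19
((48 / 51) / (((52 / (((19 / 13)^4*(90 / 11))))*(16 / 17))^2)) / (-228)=-10257178205025 / 4270304643514624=-0.00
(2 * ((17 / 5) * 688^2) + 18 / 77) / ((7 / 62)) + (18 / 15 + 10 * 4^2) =76831744718 / 2695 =28508996.18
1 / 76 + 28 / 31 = 2159 / 2356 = 0.92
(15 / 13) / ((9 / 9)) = 15 / 13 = 1.15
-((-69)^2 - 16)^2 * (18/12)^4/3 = -607905675/16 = -37994104.69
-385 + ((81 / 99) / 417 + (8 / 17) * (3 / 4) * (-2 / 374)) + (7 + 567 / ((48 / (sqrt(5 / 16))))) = -15184635 / 40171 + 189 * sqrt(5) / 64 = -371.40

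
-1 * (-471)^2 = -221841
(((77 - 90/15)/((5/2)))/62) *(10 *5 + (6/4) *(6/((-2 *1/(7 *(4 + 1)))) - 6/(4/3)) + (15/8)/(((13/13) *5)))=-52.16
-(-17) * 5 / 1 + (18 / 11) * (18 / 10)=4837 / 55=87.95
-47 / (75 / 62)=-2914 / 75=-38.85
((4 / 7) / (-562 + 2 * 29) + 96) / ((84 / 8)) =84671 / 9261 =9.14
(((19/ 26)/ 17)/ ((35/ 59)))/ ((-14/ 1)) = -1121/ 216580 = -0.01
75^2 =5625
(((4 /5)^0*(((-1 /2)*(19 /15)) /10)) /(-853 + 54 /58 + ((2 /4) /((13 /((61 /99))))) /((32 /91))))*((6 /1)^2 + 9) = 137808 /41197415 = 0.00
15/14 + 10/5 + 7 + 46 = 785/14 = 56.07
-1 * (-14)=14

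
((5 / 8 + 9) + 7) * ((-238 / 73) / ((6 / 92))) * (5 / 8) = -1820105 / 3504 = -519.44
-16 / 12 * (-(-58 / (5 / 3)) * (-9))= 2088 / 5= 417.60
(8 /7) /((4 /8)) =16 /7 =2.29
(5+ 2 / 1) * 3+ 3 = 24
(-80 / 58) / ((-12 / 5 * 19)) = 50 / 1653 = 0.03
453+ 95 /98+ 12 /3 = 44881 /98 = 457.97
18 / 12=3 / 2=1.50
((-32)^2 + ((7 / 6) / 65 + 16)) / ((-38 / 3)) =-405607 / 4940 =-82.11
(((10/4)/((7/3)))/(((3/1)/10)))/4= 25/28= 0.89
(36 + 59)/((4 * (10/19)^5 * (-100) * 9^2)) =-47045881/648000000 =-0.07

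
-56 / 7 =-8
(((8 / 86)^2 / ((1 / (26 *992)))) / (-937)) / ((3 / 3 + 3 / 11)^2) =-12483328 / 84893137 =-0.15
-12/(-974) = 6/487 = 0.01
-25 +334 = 309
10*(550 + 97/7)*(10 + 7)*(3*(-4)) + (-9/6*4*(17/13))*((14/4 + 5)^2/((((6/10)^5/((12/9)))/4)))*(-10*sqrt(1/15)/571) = -8051880/7 + 245650000*sqrt(15)/5411367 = -1150092.76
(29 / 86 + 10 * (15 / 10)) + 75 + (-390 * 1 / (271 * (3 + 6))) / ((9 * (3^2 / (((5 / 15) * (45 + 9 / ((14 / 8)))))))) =397775071 / 4404834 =90.30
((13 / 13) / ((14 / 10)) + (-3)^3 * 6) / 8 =-1129 / 56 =-20.16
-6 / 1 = -6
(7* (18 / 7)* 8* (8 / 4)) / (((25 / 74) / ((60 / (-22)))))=-127872 / 55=-2324.95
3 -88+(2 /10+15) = -349 /5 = -69.80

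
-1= -1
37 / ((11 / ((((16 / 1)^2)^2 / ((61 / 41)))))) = 99418112 / 671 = 148164.10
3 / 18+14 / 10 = 47 / 30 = 1.57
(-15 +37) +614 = 636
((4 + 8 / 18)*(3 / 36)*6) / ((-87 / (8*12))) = -640 / 261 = -2.45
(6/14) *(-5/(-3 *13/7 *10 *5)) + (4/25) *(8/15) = 907/9750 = 0.09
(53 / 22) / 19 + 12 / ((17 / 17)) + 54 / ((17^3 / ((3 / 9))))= 24911521 / 2053634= 12.13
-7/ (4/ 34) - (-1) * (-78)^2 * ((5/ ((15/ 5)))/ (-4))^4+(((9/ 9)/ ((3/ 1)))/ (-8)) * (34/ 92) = 1640915/ 13248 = 123.86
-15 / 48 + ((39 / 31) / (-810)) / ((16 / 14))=-2627 / 8370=-0.31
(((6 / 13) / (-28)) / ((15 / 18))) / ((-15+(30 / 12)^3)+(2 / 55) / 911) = -721512 / 22799231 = -0.03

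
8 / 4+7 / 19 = 45 / 19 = 2.37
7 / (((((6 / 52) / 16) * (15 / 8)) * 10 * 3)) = 11648 / 675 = 17.26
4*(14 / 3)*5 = 93.33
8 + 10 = 18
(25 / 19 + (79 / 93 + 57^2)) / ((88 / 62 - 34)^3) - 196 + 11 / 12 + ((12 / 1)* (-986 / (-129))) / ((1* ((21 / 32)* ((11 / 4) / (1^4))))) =-28068928949616889 / 194445616827000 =-144.35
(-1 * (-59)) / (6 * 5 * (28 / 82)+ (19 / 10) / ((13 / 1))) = 314470 / 55379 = 5.68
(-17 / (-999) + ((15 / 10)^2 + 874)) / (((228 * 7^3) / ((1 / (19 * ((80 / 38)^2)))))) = 3501563 / 26316057600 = 0.00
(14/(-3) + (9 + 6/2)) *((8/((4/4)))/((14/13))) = 1144/21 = 54.48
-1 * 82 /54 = -41 /27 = -1.52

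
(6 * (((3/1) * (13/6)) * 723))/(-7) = -28197/7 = -4028.14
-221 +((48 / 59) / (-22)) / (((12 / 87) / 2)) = -143777 / 649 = -221.54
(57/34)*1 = 57/34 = 1.68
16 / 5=3.20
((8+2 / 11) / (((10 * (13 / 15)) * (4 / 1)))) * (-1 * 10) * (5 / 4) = -3375 / 1144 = -2.95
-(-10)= 10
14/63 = 0.22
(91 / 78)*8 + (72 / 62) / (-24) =1727 / 186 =9.28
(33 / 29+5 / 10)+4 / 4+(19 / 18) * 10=6887 / 522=13.19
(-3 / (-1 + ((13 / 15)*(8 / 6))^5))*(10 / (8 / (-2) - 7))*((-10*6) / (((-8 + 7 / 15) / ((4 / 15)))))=1328602500000 / 243225152401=5.46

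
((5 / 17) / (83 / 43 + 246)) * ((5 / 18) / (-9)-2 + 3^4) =2750495 / 29360394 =0.09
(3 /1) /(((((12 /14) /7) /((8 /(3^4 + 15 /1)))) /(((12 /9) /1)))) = 49 /18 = 2.72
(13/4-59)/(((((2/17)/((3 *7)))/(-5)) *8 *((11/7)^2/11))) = 19504695/704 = 27705.53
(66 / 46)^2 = 1089 / 529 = 2.06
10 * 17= 170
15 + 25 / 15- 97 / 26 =1009 / 78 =12.94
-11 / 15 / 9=-11 / 135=-0.08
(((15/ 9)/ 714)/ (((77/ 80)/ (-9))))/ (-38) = 100/ 174097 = 0.00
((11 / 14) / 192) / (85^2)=11 / 19420800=0.00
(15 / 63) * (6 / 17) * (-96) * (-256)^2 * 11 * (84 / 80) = -103809024 / 17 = -6106413.18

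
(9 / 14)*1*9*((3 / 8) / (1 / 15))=3645 / 112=32.54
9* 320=2880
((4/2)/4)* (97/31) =97/62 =1.56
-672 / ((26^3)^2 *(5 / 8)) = -84 / 24134045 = -0.00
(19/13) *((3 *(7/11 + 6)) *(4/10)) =8322/715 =11.64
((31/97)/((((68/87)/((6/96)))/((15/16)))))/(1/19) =768645/1688576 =0.46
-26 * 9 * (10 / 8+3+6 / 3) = -2925 / 2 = -1462.50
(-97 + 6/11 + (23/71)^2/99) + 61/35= -1654316701/17467065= -94.71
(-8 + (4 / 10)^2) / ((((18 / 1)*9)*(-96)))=49 / 97200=0.00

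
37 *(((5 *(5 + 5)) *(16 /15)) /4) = 1480 /3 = 493.33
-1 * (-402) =402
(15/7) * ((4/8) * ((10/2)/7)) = 75/98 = 0.77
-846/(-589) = 846/589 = 1.44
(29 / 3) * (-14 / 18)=-203 / 27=-7.52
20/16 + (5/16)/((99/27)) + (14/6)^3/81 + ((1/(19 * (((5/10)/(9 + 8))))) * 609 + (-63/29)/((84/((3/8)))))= 462888075755/424173024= 1091.27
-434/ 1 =-434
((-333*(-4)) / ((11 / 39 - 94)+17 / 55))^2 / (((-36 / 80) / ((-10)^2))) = -453513832200000 / 10036232761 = -45187.66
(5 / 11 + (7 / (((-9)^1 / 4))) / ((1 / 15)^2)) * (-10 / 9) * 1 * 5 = 42750 / 11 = 3886.36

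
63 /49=1.29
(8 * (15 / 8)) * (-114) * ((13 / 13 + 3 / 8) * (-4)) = 9405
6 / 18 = 1 / 3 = 0.33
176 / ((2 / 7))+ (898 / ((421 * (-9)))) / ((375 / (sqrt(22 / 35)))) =616-898 * sqrt(770) / 49730625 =616.00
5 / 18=0.28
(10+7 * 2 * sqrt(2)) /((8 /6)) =15 /2+21 * sqrt(2) /2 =22.35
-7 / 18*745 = -5215 / 18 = -289.72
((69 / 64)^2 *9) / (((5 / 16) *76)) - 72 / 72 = -54431 / 97280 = -0.56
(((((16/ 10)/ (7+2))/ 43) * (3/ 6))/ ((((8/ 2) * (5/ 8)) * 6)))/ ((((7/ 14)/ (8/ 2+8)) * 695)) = 32/ 6724125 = 0.00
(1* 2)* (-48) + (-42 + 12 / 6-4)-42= -182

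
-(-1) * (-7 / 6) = -1.17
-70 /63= -10 /9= -1.11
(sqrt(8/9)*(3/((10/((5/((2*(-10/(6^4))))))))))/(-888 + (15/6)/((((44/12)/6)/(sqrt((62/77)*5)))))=3564*sqrt(11935)/408124261 + 148922928*sqrt(2)/2040621305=0.10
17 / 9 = 1.89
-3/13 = -0.23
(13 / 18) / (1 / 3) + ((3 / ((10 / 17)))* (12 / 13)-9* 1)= -829 / 390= -2.13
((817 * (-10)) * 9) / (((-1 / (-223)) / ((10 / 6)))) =-27328650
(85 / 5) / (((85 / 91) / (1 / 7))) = 13 / 5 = 2.60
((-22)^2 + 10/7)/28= 1699/98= 17.34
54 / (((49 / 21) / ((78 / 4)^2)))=123201 / 14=8800.07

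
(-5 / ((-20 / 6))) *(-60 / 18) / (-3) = 5 / 3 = 1.67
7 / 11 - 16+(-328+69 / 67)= -252300 / 737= -342.33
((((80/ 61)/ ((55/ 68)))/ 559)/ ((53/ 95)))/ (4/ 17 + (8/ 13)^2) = 5710640/ 674381169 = 0.01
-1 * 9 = -9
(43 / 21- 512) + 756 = 5167 / 21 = 246.05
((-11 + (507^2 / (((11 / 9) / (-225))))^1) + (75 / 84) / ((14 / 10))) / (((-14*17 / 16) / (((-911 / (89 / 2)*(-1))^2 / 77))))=677366717337321288 / 39120686297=17314796.38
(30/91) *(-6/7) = -180/637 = -0.28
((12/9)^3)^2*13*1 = 53248/729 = 73.04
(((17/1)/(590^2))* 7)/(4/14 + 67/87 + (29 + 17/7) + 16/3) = 24157/2672363700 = 0.00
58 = 58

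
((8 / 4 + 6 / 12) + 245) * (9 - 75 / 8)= -1485 / 16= -92.81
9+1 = 10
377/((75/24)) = 3016/25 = 120.64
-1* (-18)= 18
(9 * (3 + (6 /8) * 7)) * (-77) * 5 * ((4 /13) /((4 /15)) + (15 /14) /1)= -6615675 /104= -63612.26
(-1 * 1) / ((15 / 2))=-2 / 15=-0.13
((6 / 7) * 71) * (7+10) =7242 / 7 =1034.57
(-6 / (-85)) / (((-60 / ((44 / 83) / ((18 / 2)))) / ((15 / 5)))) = -22 / 105825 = -0.00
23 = 23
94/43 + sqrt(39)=8.43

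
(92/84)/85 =23/1785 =0.01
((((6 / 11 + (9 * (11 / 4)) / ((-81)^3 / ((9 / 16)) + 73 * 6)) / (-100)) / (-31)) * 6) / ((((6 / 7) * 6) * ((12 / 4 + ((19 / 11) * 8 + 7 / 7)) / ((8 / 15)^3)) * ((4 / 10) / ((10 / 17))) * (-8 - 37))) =-0.00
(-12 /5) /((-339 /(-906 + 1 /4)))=-3623 /565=-6.41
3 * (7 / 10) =21 / 10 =2.10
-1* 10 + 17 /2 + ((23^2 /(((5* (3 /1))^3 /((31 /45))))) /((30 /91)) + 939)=2136488342 /2278125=937.83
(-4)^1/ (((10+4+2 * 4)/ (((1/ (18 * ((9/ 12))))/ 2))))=-2/ 297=-0.01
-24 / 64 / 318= -1 / 848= -0.00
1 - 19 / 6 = -2.17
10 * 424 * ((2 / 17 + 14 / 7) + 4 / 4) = 224720 / 17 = 13218.82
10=10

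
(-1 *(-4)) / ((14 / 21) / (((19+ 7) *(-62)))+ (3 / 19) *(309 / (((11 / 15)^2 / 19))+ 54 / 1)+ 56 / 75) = 185299400 / 80282489113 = 0.00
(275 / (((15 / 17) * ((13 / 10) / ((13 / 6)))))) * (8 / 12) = 9350 / 27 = 346.30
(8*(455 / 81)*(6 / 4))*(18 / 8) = 455 / 3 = 151.67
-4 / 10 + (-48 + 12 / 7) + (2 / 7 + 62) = 78 / 5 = 15.60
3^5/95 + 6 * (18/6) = 1953/95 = 20.56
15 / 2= 7.50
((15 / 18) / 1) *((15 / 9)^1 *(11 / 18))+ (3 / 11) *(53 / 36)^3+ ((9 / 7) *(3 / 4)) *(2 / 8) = 2347223 / 1197504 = 1.96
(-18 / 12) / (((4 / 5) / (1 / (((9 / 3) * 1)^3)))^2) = -25 / 7776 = -0.00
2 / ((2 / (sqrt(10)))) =sqrt(10) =3.16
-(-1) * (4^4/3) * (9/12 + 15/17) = 2368/17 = 139.29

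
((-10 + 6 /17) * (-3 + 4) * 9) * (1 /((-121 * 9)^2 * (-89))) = 164 /199366497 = 0.00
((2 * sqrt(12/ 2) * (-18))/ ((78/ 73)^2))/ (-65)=5329 * sqrt(6)/ 10985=1.19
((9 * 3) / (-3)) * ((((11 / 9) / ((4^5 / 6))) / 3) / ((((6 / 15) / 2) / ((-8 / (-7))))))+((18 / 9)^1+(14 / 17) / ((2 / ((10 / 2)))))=29977 / 7616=3.94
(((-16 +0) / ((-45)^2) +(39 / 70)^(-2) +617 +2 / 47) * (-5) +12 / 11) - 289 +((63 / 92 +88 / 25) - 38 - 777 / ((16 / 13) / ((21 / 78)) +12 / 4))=-3041585290934341 / 862712264700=-3525.61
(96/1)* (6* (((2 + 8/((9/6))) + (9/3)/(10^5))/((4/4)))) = 13200054/3125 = 4224.02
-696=-696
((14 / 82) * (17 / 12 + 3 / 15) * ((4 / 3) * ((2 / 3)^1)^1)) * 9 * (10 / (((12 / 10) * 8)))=2.30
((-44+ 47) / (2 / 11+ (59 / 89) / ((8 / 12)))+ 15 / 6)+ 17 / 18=6.00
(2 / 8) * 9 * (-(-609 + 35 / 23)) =31437 / 23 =1366.83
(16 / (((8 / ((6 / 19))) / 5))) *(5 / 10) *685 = 20550 / 19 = 1081.58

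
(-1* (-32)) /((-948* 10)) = -4 /1185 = -0.00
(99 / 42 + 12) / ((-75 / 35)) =-67 / 10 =-6.70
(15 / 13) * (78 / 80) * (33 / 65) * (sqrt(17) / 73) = 297 * sqrt(17) / 37960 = 0.03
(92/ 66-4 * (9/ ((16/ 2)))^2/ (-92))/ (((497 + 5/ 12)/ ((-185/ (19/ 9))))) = -117191025/ 459087728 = -0.26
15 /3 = 5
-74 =-74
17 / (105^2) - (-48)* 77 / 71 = 40749607 / 782775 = 52.06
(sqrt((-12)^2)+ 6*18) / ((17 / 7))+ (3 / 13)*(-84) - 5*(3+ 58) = -60769 / 221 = -274.97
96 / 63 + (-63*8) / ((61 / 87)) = -918856 / 1281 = -717.30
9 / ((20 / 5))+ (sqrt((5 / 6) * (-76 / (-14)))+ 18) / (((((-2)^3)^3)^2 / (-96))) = 9189 / 4096 - sqrt(1995) / 57344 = 2.24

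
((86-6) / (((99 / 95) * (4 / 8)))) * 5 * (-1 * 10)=-760000 / 99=-7676.77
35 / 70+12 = 12.50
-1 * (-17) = 17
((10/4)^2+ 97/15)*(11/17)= 8393/1020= 8.23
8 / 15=0.53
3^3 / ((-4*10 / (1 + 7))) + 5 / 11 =-272 / 55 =-4.95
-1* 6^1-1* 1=-7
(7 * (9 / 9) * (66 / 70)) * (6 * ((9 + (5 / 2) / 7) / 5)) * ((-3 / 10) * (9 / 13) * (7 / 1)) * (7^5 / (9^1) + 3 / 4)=-523338057 / 2600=-201283.87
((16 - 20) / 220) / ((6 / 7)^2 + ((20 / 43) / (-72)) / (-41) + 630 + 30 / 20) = -777483 / 27035351695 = -0.00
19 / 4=4.75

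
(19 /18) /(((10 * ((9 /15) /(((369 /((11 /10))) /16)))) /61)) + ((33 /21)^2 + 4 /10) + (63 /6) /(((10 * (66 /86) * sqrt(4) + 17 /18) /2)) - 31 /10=737548895701 /3262717920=226.05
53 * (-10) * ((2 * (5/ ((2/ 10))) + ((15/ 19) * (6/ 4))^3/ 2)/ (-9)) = 1478256125/ 493848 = 2993.34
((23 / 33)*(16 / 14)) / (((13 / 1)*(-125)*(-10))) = 92 / 1876875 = 0.00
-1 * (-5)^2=-25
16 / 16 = 1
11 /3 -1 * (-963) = 2900 /3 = 966.67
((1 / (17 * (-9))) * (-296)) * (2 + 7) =296 / 17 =17.41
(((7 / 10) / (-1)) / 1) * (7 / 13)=-49 / 130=-0.38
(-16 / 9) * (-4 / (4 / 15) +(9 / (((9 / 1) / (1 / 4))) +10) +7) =-4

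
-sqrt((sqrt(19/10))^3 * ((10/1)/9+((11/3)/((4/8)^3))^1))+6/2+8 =-sqrt(137) * 38^(3/4) * 5^(1/4)/30+11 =2.07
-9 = -9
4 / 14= 2 / 7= 0.29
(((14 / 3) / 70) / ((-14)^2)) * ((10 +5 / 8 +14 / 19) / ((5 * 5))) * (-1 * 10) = -1727 / 1117200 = -0.00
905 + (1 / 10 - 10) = 8951 / 10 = 895.10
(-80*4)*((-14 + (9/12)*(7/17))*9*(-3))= -118291.76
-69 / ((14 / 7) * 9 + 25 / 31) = -2139 / 583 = -3.67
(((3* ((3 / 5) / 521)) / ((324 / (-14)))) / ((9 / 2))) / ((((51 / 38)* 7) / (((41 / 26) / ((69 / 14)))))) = -10906 / 9652845735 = -0.00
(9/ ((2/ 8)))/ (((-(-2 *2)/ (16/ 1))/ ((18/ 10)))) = 1296/ 5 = 259.20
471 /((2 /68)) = 16014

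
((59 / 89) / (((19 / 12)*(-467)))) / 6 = -118 / 789697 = -0.00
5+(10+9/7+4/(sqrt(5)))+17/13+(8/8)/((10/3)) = 4 * sqrt(5)/5+16283/910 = 19.68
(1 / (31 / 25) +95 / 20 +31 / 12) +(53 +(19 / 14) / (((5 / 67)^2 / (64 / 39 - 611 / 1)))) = -598183693 / 4030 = -148432.68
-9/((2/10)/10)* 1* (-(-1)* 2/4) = -225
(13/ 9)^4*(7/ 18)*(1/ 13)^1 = 15379/ 118098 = 0.13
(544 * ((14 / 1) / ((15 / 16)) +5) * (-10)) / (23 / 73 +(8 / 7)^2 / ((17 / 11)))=-1521684416 / 16281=-93463.82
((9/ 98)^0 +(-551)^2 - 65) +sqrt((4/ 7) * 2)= 2 * sqrt(14)/ 7 +303537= 303538.07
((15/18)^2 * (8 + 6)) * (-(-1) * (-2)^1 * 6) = -350/3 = -116.67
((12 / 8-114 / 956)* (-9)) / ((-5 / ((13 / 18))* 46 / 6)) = 1287 / 5497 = 0.23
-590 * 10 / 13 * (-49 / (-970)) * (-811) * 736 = 17256263360 / 1261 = 13684586.33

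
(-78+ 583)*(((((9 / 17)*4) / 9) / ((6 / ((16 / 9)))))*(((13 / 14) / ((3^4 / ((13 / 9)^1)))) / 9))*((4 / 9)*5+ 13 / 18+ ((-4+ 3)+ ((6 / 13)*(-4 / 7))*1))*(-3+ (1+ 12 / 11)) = -1445875600 / 14608781649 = -0.10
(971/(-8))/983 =-971/7864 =-0.12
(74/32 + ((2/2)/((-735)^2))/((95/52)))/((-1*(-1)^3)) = 1898891707/821142000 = 2.31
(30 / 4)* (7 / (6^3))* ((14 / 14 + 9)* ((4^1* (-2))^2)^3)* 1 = 5734400 / 9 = 637155.56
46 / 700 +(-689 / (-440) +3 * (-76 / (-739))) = 22080053 / 11380600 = 1.94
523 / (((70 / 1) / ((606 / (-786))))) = -52823 / 9170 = -5.76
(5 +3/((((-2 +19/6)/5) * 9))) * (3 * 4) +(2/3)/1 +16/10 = 8338/105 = 79.41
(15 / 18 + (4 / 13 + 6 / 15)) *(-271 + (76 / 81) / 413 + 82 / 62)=-84039249562 / 202223385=-415.58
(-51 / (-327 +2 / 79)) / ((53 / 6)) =24174 / 1369043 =0.02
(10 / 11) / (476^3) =5 / 593175968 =0.00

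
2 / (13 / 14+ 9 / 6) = 14 / 17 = 0.82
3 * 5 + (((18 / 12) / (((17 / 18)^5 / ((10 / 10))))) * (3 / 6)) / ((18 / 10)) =22085175 / 1419857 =15.55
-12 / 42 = -2 / 7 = -0.29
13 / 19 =0.68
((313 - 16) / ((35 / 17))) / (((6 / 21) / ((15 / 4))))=15147 / 8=1893.38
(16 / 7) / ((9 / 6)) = 32 / 21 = 1.52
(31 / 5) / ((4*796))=31 / 15920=0.00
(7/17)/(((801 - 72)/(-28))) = -196/12393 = -0.02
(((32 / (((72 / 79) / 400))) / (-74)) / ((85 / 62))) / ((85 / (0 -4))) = 626944 / 96237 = 6.51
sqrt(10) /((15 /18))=6*sqrt(10) /5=3.79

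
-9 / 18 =-1 / 2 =-0.50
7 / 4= 1.75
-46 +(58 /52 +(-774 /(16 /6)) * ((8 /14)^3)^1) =-883257 /8918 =-99.04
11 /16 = 0.69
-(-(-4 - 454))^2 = -209764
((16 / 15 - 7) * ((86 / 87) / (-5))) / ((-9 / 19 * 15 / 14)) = -2035964 / 880875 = -2.31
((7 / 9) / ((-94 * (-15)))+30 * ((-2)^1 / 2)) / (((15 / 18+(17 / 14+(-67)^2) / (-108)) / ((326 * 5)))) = 3474965704 / 2895341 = 1200.19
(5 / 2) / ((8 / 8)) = 5 / 2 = 2.50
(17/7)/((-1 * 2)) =-17/14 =-1.21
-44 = -44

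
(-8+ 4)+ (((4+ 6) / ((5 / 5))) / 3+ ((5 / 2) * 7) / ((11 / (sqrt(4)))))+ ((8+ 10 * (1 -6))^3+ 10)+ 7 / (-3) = -814856 / 11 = -74077.82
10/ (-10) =-1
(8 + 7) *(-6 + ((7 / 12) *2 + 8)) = 95 / 2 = 47.50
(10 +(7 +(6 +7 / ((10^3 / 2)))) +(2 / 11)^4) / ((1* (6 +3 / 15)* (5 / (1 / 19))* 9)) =8867473 / 2042419500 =0.00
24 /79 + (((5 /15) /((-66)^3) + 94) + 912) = 1006.30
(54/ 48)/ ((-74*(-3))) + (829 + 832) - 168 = 883859/ 592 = 1493.01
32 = 32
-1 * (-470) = 470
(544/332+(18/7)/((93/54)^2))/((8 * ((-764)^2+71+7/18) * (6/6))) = 3147588/5866942818233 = 0.00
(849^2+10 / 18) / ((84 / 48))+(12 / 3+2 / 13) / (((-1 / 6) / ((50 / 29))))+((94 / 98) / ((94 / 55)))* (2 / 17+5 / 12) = 9312183382969 / 22610952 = 411843.93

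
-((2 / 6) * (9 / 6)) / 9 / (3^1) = -1 / 54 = -0.02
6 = 6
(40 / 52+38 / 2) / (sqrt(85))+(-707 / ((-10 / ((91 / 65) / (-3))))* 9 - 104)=-20047 / 50+257* sqrt(85) / 1105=-398.80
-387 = -387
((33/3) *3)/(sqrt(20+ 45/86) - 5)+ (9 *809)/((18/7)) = 39125/14 - 3 *sqrt(151790)/35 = 2761.25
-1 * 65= -65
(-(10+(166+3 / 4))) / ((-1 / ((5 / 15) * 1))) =707 / 12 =58.92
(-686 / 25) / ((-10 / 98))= 33614 / 125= 268.91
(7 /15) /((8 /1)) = 0.06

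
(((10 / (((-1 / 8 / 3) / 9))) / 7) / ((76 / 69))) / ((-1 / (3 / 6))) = 18630 / 133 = 140.08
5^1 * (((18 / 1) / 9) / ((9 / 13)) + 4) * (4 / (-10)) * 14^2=-24304 / 9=-2700.44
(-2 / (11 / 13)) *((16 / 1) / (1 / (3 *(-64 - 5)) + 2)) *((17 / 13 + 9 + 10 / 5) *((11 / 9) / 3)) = -117760 / 1239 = -95.04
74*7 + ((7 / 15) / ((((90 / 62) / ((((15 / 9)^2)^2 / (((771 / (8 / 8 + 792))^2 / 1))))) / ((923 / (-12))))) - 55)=4074216070177 / 15600509604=261.16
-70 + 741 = 671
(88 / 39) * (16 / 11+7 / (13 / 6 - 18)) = 8464 / 3705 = 2.28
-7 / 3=-2.33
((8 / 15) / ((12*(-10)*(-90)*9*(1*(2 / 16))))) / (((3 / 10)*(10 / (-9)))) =-4 / 30375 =-0.00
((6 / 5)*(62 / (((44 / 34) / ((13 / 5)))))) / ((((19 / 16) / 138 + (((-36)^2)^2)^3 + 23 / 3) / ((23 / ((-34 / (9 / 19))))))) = -61397856 / 6073973091549869988257875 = -0.00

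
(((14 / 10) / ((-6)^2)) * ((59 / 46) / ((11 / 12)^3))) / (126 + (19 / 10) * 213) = 6608 / 54154397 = 0.00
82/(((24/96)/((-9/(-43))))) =2952/43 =68.65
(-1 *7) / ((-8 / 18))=15.75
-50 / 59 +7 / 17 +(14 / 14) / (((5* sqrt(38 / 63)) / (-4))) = -6* sqrt(266) / 95-437 / 1003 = -1.47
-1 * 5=-5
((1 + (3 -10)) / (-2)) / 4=0.75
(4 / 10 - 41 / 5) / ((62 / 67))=-2613 / 310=-8.43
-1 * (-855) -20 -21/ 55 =45904/ 55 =834.62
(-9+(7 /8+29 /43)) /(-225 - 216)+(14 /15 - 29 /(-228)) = 15527663 /14411880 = 1.08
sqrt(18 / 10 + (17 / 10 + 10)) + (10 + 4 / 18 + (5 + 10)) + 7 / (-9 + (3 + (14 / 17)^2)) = 3 * sqrt(6) / 2 + 330919 / 13842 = 27.58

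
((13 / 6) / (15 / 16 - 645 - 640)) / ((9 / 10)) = -208 / 110943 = -0.00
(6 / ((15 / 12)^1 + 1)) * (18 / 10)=24 / 5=4.80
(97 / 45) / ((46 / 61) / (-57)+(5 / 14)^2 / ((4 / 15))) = 88139632 / 19017165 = 4.63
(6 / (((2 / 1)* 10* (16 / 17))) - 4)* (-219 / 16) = 128991 / 2560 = 50.39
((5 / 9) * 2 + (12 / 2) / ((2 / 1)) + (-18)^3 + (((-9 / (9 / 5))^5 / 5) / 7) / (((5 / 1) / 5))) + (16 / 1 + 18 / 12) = -743359 / 126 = -5899.67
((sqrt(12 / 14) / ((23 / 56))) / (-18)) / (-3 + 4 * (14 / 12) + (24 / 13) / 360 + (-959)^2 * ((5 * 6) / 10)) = -260 * sqrt(42) / 37122946059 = -0.00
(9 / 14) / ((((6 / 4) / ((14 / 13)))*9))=2 / 39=0.05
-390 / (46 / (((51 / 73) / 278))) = -9945 / 466762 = -0.02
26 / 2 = 13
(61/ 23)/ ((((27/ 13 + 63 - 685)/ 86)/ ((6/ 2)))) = -204594/ 185357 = -1.10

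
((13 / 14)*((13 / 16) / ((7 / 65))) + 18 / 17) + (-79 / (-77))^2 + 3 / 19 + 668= 41504869027 / 61282144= 677.28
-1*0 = 0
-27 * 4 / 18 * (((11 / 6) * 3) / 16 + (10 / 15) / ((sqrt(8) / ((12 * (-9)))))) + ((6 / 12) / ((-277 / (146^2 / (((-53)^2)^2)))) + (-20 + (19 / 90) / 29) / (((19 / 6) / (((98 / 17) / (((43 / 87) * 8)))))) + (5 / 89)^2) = -216679089169361561757 / 19236418890427780240 + 108 * sqrt(2) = 141.47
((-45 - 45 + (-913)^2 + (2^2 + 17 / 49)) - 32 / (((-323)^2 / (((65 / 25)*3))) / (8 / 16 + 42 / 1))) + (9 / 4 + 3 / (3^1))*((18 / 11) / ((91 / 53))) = 5514083928347 / 6615686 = 833486.34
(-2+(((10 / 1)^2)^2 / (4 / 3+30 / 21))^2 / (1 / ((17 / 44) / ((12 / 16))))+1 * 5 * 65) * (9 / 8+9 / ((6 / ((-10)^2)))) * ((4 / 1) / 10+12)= 2341612514987967 / 185020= 12655996730.02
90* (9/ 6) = 135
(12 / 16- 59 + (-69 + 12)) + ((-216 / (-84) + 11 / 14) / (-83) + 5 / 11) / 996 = -1467227705 / 12730872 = -115.25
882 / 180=49 / 10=4.90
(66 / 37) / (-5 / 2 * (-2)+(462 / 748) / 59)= 132396 / 371887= 0.36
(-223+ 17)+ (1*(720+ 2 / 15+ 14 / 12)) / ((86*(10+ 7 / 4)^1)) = -2074417 / 10105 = -205.29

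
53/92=0.58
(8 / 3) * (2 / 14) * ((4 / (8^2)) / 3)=1 / 126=0.01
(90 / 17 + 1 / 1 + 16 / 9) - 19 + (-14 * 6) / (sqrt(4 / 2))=-42 * sqrt(2) - 1672 / 153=-70.33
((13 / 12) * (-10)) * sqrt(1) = -65 / 6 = -10.83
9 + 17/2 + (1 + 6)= 49/2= 24.50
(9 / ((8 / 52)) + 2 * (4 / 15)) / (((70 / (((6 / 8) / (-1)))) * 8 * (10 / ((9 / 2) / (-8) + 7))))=-26059 / 512000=-0.05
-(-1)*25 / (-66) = -0.38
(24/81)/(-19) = -8/513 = -0.02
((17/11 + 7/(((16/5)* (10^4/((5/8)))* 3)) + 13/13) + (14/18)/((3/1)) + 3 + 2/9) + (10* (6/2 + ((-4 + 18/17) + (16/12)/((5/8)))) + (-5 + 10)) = 8517490181/258508800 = 32.95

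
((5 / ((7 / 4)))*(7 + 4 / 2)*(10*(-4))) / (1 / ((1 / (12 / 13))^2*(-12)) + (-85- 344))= 135200 / 56399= 2.40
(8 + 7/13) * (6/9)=74/13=5.69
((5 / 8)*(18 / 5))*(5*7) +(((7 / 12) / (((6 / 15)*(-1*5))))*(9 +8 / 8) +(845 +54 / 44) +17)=30989 / 33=939.06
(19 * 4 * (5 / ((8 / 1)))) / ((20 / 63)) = 149.62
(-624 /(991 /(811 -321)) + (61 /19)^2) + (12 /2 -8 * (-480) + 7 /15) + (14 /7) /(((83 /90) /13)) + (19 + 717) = 1920756338516 /445399995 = 4312.43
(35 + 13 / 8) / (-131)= -293 / 1048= -0.28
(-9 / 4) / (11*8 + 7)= -9 / 380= -0.02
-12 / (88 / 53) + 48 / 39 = -1715 / 286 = -6.00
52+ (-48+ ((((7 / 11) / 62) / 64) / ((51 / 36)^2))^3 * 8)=245017232733216191 / 61254308183241536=4.00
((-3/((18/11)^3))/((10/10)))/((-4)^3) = 1331/124416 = 0.01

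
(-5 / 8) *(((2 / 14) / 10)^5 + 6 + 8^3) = -870602600001 / 2689120000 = -323.75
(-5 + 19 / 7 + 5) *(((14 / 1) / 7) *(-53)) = -2014 / 7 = -287.71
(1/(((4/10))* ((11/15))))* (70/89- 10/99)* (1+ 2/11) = 2.76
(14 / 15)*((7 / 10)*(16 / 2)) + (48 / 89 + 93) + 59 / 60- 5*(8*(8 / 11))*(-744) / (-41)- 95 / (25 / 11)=-1886309201 / 4013900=-469.94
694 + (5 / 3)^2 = 6271 / 9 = 696.78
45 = 45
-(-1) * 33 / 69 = 11 / 23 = 0.48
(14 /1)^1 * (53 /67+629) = 590744 /67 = 8817.07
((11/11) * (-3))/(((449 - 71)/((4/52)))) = -1/1638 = -0.00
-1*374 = -374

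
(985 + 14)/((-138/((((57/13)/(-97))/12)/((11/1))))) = 0.00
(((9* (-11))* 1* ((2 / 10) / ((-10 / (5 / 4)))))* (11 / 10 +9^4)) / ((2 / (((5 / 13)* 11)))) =71461269 / 2080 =34356.38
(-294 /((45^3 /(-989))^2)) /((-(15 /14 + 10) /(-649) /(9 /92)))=-9466807889 /47669765625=-0.20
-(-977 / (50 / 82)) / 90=40057 / 2250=17.80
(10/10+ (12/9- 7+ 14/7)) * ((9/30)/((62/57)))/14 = -57/1085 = -0.05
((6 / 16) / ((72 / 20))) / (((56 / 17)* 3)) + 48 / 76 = 98383 / 153216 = 0.64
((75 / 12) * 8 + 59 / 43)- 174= -5273 / 43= -122.63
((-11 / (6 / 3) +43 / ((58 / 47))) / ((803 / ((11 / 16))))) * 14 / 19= 5957 / 321784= 0.02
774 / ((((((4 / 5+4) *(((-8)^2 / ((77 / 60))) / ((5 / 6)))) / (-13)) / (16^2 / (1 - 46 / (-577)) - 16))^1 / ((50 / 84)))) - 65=-6710393105 / 1435392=-4674.96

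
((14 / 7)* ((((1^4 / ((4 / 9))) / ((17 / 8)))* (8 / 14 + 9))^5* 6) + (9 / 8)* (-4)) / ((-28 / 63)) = -551047157861231097 / 190908292792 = -2886449.56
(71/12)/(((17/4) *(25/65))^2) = 47996/21675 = 2.21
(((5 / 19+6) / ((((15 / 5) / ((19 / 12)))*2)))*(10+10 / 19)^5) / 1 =213597.63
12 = 12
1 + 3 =4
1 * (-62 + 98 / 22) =-633 / 11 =-57.55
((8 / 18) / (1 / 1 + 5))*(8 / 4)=4 / 27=0.15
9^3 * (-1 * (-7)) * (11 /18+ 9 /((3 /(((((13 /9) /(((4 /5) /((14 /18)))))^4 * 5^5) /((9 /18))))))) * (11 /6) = 10313117669201809 /15116544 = 682240442.60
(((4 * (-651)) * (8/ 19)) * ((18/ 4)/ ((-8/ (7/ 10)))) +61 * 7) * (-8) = -652624/ 95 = -6869.73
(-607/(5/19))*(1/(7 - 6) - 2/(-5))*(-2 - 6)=645848/25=25833.92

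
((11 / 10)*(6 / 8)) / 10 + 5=2033 / 400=5.08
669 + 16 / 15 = 10051 / 15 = 670.07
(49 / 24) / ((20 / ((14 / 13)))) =343 / 3120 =0.11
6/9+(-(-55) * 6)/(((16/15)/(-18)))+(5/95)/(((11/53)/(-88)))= -1274611/228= -5590.40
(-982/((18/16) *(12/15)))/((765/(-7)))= 13748/1377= 9.98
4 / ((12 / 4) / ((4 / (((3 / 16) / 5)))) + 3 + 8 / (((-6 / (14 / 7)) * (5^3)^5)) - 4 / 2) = 23437500000000 / 6024169921363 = 3.89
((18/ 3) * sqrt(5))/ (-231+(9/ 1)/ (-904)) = -1808 * sqrt(5)/ 69611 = -0.06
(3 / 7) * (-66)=-198 / 7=-28.29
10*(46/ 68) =115/ 17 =6.76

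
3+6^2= 39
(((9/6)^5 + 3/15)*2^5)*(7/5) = 8729/25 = 349.16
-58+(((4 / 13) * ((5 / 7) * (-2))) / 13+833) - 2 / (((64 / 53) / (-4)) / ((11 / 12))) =88701049 / 113568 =781.04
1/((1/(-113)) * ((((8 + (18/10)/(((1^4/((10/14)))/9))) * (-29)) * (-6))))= -791/23838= -0.03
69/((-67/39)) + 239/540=-1437127/36180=-39.72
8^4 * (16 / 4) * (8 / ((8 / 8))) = 131072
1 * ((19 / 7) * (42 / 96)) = 19 / 16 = 1.19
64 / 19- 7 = -69 / 19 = -3.63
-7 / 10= -0.70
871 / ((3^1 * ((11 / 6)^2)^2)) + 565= 8648437 / 14641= 590.70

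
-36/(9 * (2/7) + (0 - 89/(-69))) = -9.32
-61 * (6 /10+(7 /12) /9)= -21899 /540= -40.55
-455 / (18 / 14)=-3185 / 9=-353.89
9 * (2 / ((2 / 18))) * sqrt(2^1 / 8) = 81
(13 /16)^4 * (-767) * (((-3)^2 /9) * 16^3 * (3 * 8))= -65718861 /2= -32859430.50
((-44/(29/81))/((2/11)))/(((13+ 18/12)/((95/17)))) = -3724380/14297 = -260.50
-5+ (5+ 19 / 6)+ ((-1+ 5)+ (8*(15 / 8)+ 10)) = 193 / 6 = 32.17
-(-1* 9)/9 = 1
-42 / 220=-21 / 110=-0.19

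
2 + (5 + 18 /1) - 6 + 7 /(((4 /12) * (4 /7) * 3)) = 125 /4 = 31.25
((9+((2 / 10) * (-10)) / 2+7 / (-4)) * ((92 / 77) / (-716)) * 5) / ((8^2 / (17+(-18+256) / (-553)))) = -48875 / 3620096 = -0.01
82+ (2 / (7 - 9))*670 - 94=-682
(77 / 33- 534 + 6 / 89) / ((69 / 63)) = -993559 / 2047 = -485.37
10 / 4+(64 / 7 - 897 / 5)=-167.76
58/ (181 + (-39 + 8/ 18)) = 261/ 641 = 0.41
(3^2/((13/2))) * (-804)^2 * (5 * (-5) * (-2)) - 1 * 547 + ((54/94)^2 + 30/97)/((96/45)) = 3989024740820389/89137568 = 44751330.22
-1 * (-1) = 1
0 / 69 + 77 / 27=77 / 27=2.85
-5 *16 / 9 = -80 / 9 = -8.89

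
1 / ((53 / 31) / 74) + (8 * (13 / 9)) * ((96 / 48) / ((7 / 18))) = 38106 / 371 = 102.71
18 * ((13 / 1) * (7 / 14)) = 117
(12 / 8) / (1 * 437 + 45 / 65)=39 / 11380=0.00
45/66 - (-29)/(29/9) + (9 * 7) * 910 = 57339.68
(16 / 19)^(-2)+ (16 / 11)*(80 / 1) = 331651 / 2816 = 117.77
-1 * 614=-614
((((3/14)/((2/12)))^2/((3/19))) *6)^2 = 9474084/2401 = 3945.89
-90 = -90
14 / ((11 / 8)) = 112 / 11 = 10.18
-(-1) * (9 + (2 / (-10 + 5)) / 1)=43 / 5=8.60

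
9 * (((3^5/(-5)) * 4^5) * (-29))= 64945152/5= 12989030.40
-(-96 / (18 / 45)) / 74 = 3.24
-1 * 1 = -1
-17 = -17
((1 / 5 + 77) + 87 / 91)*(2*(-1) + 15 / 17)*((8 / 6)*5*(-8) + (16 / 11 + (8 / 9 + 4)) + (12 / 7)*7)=3056.40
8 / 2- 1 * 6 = -2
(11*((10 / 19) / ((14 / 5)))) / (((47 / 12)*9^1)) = 1100 / 18753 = 0.06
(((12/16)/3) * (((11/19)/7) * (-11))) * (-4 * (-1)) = -121/133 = -0.91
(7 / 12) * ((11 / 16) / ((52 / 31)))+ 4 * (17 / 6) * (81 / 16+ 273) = 31465715 / 9984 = 3151.61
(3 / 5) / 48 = 1 / 80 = 0.01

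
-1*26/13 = -2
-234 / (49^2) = -234 / 2401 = -0.10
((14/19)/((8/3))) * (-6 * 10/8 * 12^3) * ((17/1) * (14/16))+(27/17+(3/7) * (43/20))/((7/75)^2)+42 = -23459818353/443156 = -52938.06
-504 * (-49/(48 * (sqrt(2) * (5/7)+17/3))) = 2571471/27422 - 324135 * sqrt(2)/27422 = 77.06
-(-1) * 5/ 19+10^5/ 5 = 380005/ 19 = 20000.26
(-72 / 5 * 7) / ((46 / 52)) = -13104 / 115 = -113.95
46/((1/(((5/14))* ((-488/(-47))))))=170.58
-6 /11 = -0.55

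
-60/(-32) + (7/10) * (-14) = -317/40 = -7.92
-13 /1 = -13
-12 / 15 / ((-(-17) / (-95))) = 76 / 17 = 4.47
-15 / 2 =-7.50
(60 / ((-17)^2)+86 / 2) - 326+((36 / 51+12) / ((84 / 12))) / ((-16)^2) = -18306389 / 64736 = -282.79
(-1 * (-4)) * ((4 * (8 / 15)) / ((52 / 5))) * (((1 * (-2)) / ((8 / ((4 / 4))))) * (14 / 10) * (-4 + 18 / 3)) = -112 / 195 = -0.57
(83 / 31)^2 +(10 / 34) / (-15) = 350378 / 49011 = 7.15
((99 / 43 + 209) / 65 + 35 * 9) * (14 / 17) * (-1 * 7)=-87172078 / 47515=-1834.62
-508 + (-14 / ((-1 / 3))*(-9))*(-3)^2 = -3910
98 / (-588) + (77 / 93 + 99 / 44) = 361 / 124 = 2.91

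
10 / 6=1.67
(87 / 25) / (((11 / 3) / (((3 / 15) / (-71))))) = -261 / 97625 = -0.00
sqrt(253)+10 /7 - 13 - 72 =-585 /7+sqrt(253) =-67.67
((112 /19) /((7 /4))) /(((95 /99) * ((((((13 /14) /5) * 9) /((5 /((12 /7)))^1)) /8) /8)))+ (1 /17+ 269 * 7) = 2275.09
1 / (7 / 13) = 13 / 7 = 1.86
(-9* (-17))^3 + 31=3581608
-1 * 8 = -8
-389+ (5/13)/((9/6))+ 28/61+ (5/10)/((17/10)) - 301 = -27864841/40443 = -688.99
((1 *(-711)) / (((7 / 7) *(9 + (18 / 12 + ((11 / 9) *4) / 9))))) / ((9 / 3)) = -38394 / 1789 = -21.46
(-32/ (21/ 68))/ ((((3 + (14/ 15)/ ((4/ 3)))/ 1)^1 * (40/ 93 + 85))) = -134912/ 411551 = -0.33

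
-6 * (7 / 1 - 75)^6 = -593204895744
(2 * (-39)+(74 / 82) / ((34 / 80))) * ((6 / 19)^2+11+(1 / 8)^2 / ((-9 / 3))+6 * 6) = -2105259445 / 589152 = -3573.37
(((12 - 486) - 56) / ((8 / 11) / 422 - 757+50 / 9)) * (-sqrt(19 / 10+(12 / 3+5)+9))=-1107117 * sqrt(1990) / 15696887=-3.15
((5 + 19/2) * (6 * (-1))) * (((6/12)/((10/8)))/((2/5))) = -87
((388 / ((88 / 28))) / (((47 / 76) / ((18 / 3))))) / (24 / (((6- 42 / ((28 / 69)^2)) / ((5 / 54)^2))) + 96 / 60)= 1311691500630 / 1751270807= 748.99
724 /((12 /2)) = 362 /3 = 120.67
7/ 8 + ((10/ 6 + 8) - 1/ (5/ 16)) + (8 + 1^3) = 1961/ 120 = 16.34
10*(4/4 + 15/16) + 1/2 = 159/8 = 19.88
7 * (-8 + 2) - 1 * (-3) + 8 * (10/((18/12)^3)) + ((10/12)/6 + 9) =-665/108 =-6.16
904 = 904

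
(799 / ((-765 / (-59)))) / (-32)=-2773 / 1440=-1.93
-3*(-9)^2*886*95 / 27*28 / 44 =-482064.55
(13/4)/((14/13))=169/56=3.02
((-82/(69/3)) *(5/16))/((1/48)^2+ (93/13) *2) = -0.08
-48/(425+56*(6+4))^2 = -48/970225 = -0.00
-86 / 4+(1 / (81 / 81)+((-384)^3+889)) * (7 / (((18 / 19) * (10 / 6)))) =-7530755107 / 30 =-251025170.23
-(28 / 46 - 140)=3206 / 23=139.39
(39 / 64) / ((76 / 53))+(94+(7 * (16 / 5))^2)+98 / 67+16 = 4999510097 / 8147200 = 613.65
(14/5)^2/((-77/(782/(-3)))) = 26.54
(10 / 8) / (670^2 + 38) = 5 / 1795752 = 0.00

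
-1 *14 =-14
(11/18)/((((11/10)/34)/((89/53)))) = 15130/477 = 31.72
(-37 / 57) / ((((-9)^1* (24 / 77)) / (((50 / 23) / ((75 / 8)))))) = 5698 / 106191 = 0.05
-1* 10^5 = -100000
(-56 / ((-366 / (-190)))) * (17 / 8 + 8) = -17955 / 61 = -294.34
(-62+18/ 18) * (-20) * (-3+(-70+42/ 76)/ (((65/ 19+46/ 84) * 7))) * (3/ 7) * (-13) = 37383.21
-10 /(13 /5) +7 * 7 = 587 /13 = 45.15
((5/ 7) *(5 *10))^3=15625000/ 343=45553.94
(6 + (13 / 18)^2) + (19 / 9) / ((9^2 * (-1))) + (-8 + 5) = 10193 / 2916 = 3.50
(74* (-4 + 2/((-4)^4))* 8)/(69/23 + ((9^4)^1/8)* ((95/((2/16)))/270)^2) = -18907/52008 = -0.36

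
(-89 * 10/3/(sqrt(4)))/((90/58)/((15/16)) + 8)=-2581/168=-15.36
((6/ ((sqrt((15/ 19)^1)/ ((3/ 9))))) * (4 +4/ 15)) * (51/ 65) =2176 * sqrt(285)/ 4875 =7.54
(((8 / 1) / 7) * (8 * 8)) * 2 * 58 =59392 / 7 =8484.57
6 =6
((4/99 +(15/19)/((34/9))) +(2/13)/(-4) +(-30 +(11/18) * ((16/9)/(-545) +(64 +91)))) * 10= 649.31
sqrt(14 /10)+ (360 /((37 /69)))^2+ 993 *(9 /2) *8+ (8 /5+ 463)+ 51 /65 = sqrt(35) /5+ 8665822406 /17797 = 486927.20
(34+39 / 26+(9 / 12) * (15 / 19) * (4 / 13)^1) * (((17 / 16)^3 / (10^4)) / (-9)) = -86601451 / 182108160000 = -0.00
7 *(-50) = -350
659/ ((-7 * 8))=-659/ 56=-11.77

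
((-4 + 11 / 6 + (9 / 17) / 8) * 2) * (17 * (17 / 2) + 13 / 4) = -168829 / 272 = -620.69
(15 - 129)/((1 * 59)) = -114/59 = -1.93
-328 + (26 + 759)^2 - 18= 615879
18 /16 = 9 /8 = 1.12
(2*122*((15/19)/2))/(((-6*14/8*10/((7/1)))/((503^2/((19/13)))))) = -401272274/361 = -1111557.55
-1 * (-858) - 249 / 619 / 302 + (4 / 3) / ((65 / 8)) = 858.16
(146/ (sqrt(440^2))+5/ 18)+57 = 114067/ 1980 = 57.61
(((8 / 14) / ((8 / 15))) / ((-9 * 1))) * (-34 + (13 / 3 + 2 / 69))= 3.53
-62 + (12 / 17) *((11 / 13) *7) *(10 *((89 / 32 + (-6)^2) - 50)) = -469453 / 884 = -531.06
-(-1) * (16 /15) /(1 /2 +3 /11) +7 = 2137 /255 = 8.38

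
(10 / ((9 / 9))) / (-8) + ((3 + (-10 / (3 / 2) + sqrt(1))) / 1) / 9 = -167 / 108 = -1.55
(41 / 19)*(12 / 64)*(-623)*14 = -536403 / 152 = -3528.97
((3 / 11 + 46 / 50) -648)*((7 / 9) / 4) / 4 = -77819 / 2475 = -31.44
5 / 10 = 1 / 2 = 0.50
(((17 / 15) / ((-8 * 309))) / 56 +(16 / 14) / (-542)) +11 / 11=561534913 / 562726080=1.00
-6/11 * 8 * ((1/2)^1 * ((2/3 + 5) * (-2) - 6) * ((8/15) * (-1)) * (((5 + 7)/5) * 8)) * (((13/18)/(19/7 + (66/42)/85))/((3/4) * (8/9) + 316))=-20593664/63718875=-0.32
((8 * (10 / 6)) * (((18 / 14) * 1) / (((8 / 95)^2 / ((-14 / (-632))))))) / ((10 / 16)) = 27075 / 316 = 85.68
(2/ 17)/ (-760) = -0.00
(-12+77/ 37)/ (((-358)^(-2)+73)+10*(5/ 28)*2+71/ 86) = -14157892588/ 110473598299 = -0.13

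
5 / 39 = 0.13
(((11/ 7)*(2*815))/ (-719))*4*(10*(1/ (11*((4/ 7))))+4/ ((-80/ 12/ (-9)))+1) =-573108/ 5033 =-113.87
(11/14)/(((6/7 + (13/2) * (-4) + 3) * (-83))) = 11/25730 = 0.00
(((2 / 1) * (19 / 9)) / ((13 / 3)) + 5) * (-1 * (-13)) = 233 / 3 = 77.67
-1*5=-5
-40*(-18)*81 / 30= 1944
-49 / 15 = -3.27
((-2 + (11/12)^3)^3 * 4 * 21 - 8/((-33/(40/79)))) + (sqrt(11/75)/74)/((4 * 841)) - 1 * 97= -94569244496063/373654093824 + sqrt(33)/3734040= -253.09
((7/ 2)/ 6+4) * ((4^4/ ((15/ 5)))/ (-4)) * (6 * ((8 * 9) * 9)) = -380160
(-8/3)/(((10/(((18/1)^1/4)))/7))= -42/5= -8.40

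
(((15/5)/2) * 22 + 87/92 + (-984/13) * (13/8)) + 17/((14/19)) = -42493/644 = -65.98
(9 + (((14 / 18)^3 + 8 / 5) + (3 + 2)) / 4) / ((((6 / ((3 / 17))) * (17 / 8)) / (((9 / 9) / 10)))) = 0.01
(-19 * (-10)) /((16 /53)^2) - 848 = 158311 /128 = 1236.80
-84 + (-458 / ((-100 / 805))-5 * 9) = 35579 / 10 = 3557.90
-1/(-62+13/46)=46/2839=0.02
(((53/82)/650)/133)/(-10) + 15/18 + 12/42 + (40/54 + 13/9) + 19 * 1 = 6098623867/273429000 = 22.30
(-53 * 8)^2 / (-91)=-179776 / 91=-1975.56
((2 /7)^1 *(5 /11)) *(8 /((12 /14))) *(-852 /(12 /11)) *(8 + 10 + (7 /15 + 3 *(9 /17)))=-18985.31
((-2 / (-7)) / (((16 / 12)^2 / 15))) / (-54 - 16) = -27 / 784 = -0.03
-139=-139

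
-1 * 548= -548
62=62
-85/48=-1.77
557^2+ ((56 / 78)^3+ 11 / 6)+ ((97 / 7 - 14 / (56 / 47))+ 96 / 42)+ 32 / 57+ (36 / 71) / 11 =7646751227664853 / 24646569948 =310256.20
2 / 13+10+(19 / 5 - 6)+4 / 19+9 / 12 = 44037 / 4940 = 8.91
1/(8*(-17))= -1/136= -0.01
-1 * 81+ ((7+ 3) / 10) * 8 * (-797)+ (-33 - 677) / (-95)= -122541 / 19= -6449.53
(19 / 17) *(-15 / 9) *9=-285 / 17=-16.76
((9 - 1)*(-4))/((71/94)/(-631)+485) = -1898048/28767219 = -0.07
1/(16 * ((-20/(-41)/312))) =1599/40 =39.98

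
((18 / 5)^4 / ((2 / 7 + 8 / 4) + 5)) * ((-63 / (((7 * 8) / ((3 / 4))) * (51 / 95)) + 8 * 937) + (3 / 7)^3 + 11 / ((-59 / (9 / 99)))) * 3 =541323845145333 / 1044373750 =518323.87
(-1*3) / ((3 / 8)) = -8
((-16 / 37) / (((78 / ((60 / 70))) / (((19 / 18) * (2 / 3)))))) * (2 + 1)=-304 / 30303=-0.01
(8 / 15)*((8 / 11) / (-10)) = -32 / 825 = -0.04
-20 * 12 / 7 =-240 / 7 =-34.29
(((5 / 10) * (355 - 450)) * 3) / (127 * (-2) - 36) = 0.49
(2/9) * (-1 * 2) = -4/9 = -0.44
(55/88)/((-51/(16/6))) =-5/153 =-0.03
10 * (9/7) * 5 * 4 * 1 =1800/7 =257.14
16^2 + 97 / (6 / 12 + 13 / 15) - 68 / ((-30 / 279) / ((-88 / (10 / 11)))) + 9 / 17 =-1060987601 / 17425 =-60888.81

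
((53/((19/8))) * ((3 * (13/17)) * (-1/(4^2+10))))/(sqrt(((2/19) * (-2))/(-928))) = -1272 * sqrt(1102)/323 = -130.73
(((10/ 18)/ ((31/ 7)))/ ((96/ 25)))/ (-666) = -875/ 17838144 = -0.00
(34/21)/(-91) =-34/1911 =-0.02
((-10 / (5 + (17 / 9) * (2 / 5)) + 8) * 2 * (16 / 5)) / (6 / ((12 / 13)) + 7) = 2.97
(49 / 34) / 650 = 49 / 22100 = 0.00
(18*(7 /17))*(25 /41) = 3150 /697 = 4.52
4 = 4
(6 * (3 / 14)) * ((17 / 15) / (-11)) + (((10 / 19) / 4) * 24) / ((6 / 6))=22131 / 7315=3.03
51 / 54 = 17 / 18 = 0.94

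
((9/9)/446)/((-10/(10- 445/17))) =55/15164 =0.00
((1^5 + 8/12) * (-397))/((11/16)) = -31760/33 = -962.42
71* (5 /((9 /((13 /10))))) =923 /18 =51.28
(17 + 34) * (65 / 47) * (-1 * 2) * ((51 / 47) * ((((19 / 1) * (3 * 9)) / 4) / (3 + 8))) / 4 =-86730345 / 194392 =-446.16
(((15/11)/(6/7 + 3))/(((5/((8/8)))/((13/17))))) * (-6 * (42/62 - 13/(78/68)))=180362/52173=3.46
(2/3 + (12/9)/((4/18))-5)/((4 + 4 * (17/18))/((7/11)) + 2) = 15/128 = 0.12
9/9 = 1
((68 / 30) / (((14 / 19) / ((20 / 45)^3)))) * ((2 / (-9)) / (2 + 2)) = -10336 / 688905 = -0.02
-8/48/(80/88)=-11/60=-0.18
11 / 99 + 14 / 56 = 13 / 36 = 0.36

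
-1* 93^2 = -8649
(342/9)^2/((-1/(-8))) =11552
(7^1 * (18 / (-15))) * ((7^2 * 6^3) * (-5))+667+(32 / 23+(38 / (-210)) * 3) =358382658 / 805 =445195.85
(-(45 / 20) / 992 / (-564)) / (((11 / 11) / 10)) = 15 / 372992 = 0.00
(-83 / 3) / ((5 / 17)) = -1411 / 15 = -94.07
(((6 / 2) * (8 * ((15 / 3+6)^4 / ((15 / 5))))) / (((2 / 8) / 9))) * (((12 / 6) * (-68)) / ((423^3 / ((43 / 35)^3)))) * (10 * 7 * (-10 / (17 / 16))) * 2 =38143983190016 / 2060367435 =18513.19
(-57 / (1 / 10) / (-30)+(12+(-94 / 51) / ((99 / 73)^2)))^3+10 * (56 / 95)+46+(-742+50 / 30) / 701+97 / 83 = 3734028928643209722644596517 / 138061124755635453963327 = 27046.20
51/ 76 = 0.67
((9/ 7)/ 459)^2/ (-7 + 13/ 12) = -4/ 3016293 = -0.00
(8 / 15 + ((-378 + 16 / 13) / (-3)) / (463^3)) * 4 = 13763094104 / 6451435055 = 2.13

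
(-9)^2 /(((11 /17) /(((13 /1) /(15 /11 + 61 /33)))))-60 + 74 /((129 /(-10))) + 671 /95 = 581911919 /1299030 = 447.96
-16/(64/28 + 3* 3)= -112/79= -1.42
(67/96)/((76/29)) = 1943/7296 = 0.27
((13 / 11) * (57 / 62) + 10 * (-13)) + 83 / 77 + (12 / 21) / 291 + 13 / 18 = -127.11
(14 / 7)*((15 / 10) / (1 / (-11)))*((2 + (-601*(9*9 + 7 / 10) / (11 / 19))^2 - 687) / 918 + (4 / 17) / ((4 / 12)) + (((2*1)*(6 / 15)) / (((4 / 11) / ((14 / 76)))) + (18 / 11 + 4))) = -551230117232137 / 2131800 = -258574968.21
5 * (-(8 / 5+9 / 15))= -11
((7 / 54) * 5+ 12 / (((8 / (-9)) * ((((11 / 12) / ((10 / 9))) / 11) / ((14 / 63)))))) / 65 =-425 / 702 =-0.61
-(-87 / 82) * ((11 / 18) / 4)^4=424589 / 734552064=0.00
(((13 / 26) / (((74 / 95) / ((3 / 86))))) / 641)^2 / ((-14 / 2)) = -0.00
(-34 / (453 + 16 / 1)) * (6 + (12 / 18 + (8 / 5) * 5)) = -1496 / 1407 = -1.06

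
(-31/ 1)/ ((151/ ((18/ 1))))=-558/ 151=-3.70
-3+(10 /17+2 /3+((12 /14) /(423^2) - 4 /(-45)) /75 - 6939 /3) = -6160850351878 /2661568875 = -2314.74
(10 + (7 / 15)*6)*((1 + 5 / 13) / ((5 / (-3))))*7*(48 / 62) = -57.63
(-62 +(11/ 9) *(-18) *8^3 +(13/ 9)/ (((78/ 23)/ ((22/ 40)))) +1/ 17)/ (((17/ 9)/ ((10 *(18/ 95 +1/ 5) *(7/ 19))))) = -53856454561/ 6259740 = -8603.62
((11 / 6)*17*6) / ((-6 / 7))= -1309 / 6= -218.17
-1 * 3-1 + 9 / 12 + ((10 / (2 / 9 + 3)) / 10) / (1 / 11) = 19 / 116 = 0.16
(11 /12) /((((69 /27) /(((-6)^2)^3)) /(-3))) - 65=-1156231 /23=-50270.91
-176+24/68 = -2986/17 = -175.65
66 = 66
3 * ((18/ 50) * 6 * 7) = 1134/ 25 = 45.36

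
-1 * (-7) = 7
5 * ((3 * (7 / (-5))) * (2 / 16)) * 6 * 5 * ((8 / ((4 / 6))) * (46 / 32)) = -21735 / 16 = -1358.44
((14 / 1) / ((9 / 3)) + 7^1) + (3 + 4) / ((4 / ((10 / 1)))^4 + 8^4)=89613685 / 7680048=11.67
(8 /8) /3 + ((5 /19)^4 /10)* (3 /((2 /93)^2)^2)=84160021397 /12510816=6726.98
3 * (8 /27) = 8 /9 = 0.89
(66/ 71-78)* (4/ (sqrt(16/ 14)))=-5472* sqrt(14)/ 71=-288.37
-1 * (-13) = 13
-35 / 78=-0.45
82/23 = 3.57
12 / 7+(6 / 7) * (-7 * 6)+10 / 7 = -230 / 7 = -32.86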